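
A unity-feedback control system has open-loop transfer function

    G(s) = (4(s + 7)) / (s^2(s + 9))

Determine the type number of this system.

Type 2

The denominator has 2 factors of s at the origin (free integrators), so this is a Type 2 system.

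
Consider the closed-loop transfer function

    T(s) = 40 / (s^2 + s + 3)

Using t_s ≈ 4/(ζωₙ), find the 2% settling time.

t_s ≈ 8 s

Comparing s^2 + s + 3 to s^2 + 2ζωₙs + ωₙ²: ωₙ = √3 ≈ 1.732 rad/s and ζ = 1/(2·√3) ≈ 0.2887.
ζωₙ = 1/2 = 0.5, so t_s ≈ 4/(ζωₙ) = 4/0.5 = 8 s.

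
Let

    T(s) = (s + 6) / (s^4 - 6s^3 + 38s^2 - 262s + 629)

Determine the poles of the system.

The poles are the roots of the denominator s^4 - 6s^3 + 38s^2 - 262s + 629 = 0.
No real roots exist; factor into two real quadratics: (s^2 - 8s + 17)(s^2 + 2s + 37) = 0.
Each quadratic gives a conjugate pair via the quadratic formula.

s = 4 ± j, -1 ± 6j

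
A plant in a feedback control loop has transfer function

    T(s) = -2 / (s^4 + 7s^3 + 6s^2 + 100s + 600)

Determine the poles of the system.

The poles are the roots of the denominator s^4 + 7s^3 + 6s^2 + 100s + 600 = 0.
Trying s = -6: the polynomial evaluates to 0, so (s + 6) is a factor.
Dividing out leaves s^3 + s^2 + 100 = 0.
This factors further as (s^2 - 4s + 20)(s + 5) = 0.

s = 2 + 4j, 2 - 4j, -6, -5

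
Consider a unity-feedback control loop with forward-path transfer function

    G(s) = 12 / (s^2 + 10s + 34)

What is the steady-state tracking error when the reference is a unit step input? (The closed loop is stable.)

e_ss = 0.7391

G(s) has no poles at the origin.
This is a Type 0 system. Kp = lim_{s→0} G(s) = 12/34 = 6/17.
e_ss = 1/(1 + Kp) = 1/(1 + 6/17) = 17/23 ≈ 0.7391.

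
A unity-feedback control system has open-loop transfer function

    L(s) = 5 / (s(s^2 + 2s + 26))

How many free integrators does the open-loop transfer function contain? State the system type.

The denominator has 1 factor of s at the origin (free integrator), so this is a Type 1 system.

Type 1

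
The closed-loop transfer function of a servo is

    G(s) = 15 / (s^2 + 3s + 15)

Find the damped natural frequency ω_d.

Comparing s^2 + 3s + 15 to s^2 + 2ζωₙs + ωₙ²: ωₙ = √15 ≈ 3.873 rad/s and ζ = 3/(2·√15) ≈ 0.3873.
ζωₙ = 3/2 = 1.5, so ω_d = ωₙ√(1−ζ²) = √(ωₙ² − (ζωₙ)²) = √(15 − 1.5²) = √12.75 ≈ 3.571 rad/s.

ω_d ≈ 3.571 rad/s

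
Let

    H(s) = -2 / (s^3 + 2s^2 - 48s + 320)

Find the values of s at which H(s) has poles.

s = 4 ± 4j, -10

The poles are the roots of the denominator s^3 + 2s^2 - 48s + 320 = 0.
Trying s = -10: the polynomial evaluates to 0, so (s + 10) is a factor.
Dividing out leaves s^2 - 8s + 32 = 0.
The quadratic formula then gives s = 4 ± 4j.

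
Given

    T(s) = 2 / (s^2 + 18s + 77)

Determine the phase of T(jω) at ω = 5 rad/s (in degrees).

∠T(j5) ≈ -59.98°

At s = j5: numerator = 2, denominator = 52 + j90.
∠T = ∠num − ∠den = 0° − (59.982°) = -59.98°.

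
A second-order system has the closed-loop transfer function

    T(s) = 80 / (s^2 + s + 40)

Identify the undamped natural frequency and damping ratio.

ωₙ ≈ 6.325 rad/s, ζ ≈ 0.07906

Compare the denominator to the standard form s^2 + 2ζωₙs + ωₙ².
ωₙ² = 40, so ωₙ = √40 ≈ 6.325 rad/s.
2ζωₙ = 1, so ζ = 1/(2·√40) ≈ 0.07906.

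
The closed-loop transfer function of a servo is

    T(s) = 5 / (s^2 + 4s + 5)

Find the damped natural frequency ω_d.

Comparing s^2 + 4s + 5 to s^2 + 2ζωₙs + ωₙ²: ωₙ = √5 ≈ 2.236 rad/s and ζ = 4/(2·√5) ≈ 0.8944.
ζωₙ = 4/2 = 2, so ω_d = ωₙ√(1−ζ²) = √(ωₙ² − (ζωₙ)²) = √(5 − 2²) = √1 = 1 rad/s.

ω_d = 1 rad/s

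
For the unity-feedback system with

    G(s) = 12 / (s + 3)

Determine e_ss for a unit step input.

e_ss = 0.2000

G(s) has no poles at the origin.
This is a Type 0 system. Kp = lim_{s→0} G(s) = 12/3 = 4.
e_ss = 1/(1 + Kp) = 1/(1 + 4) = 1/5 ≈ 0.2000.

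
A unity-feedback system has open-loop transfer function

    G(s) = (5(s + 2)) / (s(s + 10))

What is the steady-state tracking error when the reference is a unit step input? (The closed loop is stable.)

G(s) has one pole at the origin.
This is a Type 1 system; for a step input the steady-state error is zero.

e_ss = 0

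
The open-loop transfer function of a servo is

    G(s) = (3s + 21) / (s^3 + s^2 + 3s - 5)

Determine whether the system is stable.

unstable

The denominator s^3 + s^2 + 3s - 5 factors as (s^2 + 2s + 5)(s - 1), giving poles at s = -1 + 2j, -1 - 2j, 1.
Since the pole(s) at s = 1 lie in the right half-plane, the system is unstable.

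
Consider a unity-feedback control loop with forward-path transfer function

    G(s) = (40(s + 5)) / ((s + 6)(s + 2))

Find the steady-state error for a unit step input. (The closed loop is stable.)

e_ss = 0.05660

G(s) has no poles at the origin.
This is a Type 0 system. Kp = lim_{s→0} G(s) = 200/12 = 50/3.
e_ss = 1/(1 + Kp) = 1/(1 + 50/3) = 3/53 ≈ 0.05660.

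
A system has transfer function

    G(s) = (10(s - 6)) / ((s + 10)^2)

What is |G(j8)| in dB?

Substitute s = j8: numerator = -60 + j80, denominator = 36 + j160.
|G(j8)| = |-60 + j80| / |36 + j160| = 100 / 164 ≈ 0.6098.
In decibels: 20·log₁₀(0.6098) ≈ -4.30 dB.

|G(j8)|_dB ≈ -4.30 dB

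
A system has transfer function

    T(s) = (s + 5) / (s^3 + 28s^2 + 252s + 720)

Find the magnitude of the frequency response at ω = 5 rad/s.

Substitute s = j5: numerator = 5 + j5, denominator = 20 + j1135.
|T(j5)| = |5 + j5| / |20 + j1135| = 7.0711 / 1135.2 ≈ 0.006229.

|T(j5)| ≈ 0.006229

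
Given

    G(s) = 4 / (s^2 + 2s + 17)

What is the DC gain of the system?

Set s = 0: G(0) = (4) / (17) = 4/17.

G(0) = 4/17 ≈ 0.2353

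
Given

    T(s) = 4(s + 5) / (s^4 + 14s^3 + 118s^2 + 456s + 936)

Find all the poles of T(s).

The poles are the roots of the denominator s^4 + 14s^3 + 118s^2 + 456s + 936 = 0.
No real roots exist; factor into two real quadratics: (s^2 + 6s + 18)(s^2 + 8s + 52) = 0.
Each quadratic gives a conjugate pair via the quadratic formula.

s = -3 ± 3j, -4 ± 6j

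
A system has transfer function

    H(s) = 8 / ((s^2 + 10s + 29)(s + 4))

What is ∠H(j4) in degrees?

∠H(j4) ≈ -117.0°

At s = j4: numerator = 8, denominator = -108 + j212.
∠H = ∠num − ∠den = 0° − (117.00°) = -117.0°.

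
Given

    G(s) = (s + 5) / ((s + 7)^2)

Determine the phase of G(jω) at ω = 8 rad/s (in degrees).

∠G(j8) ≈ -39.63°

At s = j8: numerator = 5 + j8, denominator = -15 + j112.
∠G = ∠num − ∠den = 57.995° − (97.628°) = -39.63°.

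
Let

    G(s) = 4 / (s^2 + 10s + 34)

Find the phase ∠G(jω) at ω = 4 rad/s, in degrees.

∠G(j4) ≈ -65.77°

At s = j4: numerator = 4, denominator = 18 + j40.
∠G = ∠num − ∠den = 0° − (65.772°) = -65.77°.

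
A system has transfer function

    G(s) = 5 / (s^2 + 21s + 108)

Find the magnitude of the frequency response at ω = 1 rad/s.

Substitute s = j1: numerator = 5, denominator = 107 + j21.
|G(j1)| = |5| / |107 + j21| = 5 / 109.04 ≈ 0.04585.

|G(j1)| ≈ 0.04585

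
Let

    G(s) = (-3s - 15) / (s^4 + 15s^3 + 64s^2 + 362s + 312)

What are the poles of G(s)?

s = -1 ± 5j, -1, -12

The poles are the roots of the denominator s^4 + 15s^3 + 64s^2 + 362s + 312 = 0.
Trying s = -1: the polynomial evaluates to 0, so (s + 1) is a factor.
Dividing out leaves s^3 + 14s^2 + 50s + 312 = 0.
This factors further as (s^2 + 2s + 26)(s + 12) = 0.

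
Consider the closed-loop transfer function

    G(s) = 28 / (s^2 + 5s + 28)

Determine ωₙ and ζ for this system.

Compare the denominator to the standard form s^2 + 2ζωₙs + ωₙ².
ωₙ² = 28, so ωₙ = √28 ≈ 5.292 rad/s.
2ζωₙ = 5, so ζ = 5/(2·√28) ≈ 0.4725.

ωₙ ≈ 5.292 rad/s, ζ ≈ 0.4725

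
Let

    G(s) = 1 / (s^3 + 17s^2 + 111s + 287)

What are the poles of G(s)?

The poles are the roots of the denominator s^3 + 17s^2 + 111s + 287 = 0.
Trying s = -7: the polynomial evaluates to 0, so (s + 7) is a factor.
Dividing out leaves s^2 + 10s + 41 = 0.
The quadratic formula then gives s = -5 ± 4j.

s = -5 ± 4j, -7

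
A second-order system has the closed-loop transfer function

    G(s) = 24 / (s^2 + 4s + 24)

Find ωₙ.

Compare the denominator to the standard form s^2 + 2ζωₙs + ωₙ².
ωₙ² = 24, so ωₙ = √24 ≈ 4.899 rad/s.

ωₙ ≈ 4.899 rad/s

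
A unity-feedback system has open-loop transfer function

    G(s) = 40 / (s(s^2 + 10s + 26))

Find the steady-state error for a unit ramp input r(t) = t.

G(s) has one pole at the origin.
This is a Type 1 system. Kv = lim_{s→0} s·G(s) = 40/26 = 20/13.
e_ss = 1/Kv = 1/(20/13) = 13/20 ≈ 0.6500.

e_ss = 0.6500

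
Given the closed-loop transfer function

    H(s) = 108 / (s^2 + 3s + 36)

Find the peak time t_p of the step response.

t_p ≈ 0.5408 s

Comparing s^2 + 3s + 36 to s^2 + 2ζωₙs + ωₙ²: ωₙ = 6 rad/s and ζ = 3/(2·6) = 0.25.
ζωₙ = 3/2 = 1.5, so ω_d = ωₙ√(1−ζ²) = √(ωₙ² − (ζωₙ)²) = √(36 − 1.5²) = √33.75 ≈ 5.809 rad/s.
t_p = π/ω_d = π/5.809 ≈ 0.5408 s.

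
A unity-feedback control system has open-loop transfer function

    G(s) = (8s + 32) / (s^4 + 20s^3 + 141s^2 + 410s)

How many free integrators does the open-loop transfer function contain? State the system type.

Factor s from the denominator: s^4 + 20s^3 + 141s^2 + 410s = s·(s^3 + 20s^2 + 141s + 410).
There is 1 pole at the origin, so the system is Type 1.

Type 1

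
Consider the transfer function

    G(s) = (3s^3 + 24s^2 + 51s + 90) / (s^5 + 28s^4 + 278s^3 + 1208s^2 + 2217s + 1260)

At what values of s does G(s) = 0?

Set the numerator to zero: 3s^3 + 24s^2 + 51s + 90 = 0, i.e. 3·(s^3 + 8s^2 + 17s + 30) = 0.
Factoring: (s^2 + 2s + 5)(s + 6) = 0.

s = -1 ± 2j, -6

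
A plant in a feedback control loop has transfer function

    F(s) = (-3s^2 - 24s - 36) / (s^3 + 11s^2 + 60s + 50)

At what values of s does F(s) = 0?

s = -2, -6

Set the numerator to zero: -3s^2 - 24s - 36 = 0, i.e. -3·(s^2 + 8s + 12) = 0.
Factoring: (s + 2)(s + 6) = 0.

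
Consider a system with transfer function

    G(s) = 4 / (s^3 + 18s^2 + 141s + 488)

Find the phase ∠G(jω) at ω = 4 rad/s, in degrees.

At s = j4: numerator = 4, denominator = 200 + j500.
∠G = ∠num − ∠den = 0° − (68.199°) = -68.20°.

∠G(j4) ≈ -68.20°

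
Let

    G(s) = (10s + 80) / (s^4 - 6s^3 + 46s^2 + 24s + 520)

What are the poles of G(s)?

The poles are the roots of the denominator s^4 - 6s^3 + 46s^2 + 24s + 520 = 0.
No real roots exist; factor into two real quadratics: (s^2 - 8s + 52)(s^2 + 2s + 10) = 0.
Each quadratic gives a conjugate pair via the quadratic formula.

s = 4 + 6j, 4 - 6j, -1 + 3j, -1 - 3j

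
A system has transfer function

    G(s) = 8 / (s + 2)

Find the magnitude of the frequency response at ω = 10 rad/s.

Substitute s = j10: numerator = 8, denominator = 2 + j10.
|G(j10)| = |8| / |2 + j10| = 8 / 10.198 ≈ 0.7845.

|G(j10)| ≈ 0.7845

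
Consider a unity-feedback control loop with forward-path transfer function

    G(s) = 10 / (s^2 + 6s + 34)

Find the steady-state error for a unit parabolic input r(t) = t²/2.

G(s) has no poles at the origin.
This is a Type 0 system; Ka = lim_{s→0} s^2·G(s) = 0, so the steady-state error for a parabola input is infinite.

e_ss = ∞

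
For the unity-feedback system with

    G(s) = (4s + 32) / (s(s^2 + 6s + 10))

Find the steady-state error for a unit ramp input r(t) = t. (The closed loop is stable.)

e_ss = 0.3125

G(s) has one pole at the origin.
This is a Type 1 system. Kv = lim_{s→0} s·G(s) = 32/10 = 16/5.
e_ss = 1/Kv = 1/(16/5) = 5/16 ≈ 0.3125.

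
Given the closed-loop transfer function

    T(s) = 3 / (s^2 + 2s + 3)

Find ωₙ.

ωₙ ≈ 1.732 rad/s

Compare the denominator to the standard form s^2 + 2ζωₙs + ωₙ².
ωₙ² = 3, so ωₙ = √3 ≈ 1.732 rad/s.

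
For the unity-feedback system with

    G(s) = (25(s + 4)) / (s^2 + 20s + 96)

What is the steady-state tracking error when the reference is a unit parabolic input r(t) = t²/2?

G(s) has no poles at the origin.
This is a Type 0 system; Ka = lim_{s→0} s^2·G(s) = 0, so the steady-state error for a parabola input is infinite.

e_ss = ∞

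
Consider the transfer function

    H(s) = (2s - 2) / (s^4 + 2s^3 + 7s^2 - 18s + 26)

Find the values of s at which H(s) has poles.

The poles are the roots of the denominator s^4 + 2s^3 + 7s^2 - 18s + 26 = 0.
No real roots exist; factor into two real quadratics: (s^2 - 2s + 2)(s^2 + 4s + 13) = 0.
Each quadratic gives a conjugate pair via the quadratic formula.

s = 1 ± j, -2 ± 3j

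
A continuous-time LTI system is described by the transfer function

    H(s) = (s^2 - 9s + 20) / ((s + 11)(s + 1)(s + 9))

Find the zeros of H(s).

s = 5, 4

Set the numerator to zero: s^2 - 9s + 20 = 0.
Factoring: (s - 5)(s - 4) = 0.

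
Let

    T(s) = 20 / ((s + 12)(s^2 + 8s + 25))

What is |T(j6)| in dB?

Substitute s = j6: numerator = 20, denominator = -420 + j510.
|T(j6)| = |20| / |-420 + j510| = 20 / 660.68 ≈ 0.03027.
In decibels: 20·log₁₀(0.03027) ≈ -30.4 dB.

|T(j6)|_dB ≈ -30.4 dB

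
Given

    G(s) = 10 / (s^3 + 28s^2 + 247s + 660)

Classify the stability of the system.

The denominator s^3 + 28s^2 + 247s + 660 factors as (s + 12)(s + 5)(s + 11), giving poles at s = -12, -5, -11.
Since all poles lie strictly in the left half-plane, the system is stable.

stable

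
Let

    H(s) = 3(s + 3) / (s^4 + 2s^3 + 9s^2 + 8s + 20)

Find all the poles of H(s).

The poles are the roots of the denominator s^4 + 2s^3 + 9s^2 + 8s + 20 = 0.
No real roots exist; factor into two real quadratics: (s^2 + 4)(s^2 + 2s + 5) = 0.
Each quadratic gives a conjugate pair via the quadratic formula.

s = ±2j, -1 ± 2j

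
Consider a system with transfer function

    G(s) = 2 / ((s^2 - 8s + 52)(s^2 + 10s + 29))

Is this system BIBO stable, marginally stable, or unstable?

The poles can be read from the denominator factors: s = 4 + 6j, 4 - 6j, -5 + 2j, -5 - 2j.
Since the pole(s) at s = 4 + 6j, 4 - 6j lie in the right half-plane, the system is unstable.

unstable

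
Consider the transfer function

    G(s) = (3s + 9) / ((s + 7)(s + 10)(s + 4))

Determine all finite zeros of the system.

s = -3

Set the numerator to zero: 3s + 9 = 0, i.e. 3·(s + 3) = 0.
So s = -3.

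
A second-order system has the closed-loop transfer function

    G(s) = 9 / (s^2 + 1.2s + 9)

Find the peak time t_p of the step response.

Comparing s^2 + 1.2s + 9 to s^2 + 2ζωₙs + ωₙ²: ωₙ = 3 rad/s and ζ = 1.2/(2·3) = 0.2.
ζωₙ = 1.2/2 = 0.6, so ω_d = ωₙ√(1−ζ²) = √(ωₙ² − (ζωₙ)²) = √(9 − 0.6²) = √8.64 ≈ 2.939 rad/s.
t_p = π/ω_d = π/2.939 ≈ 1.069 s.

t_p ≈ 1.069 s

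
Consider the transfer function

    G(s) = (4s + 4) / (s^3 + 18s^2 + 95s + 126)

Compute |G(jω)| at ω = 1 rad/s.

Substitute s = j1: numerator = 4 + j4, denominator = 108 + j94.
|G(j1)| = |4 + j4| / |108 + j94| = 5.6569 / 143.18 ≈ 0.03951.

|G(j1)| ≈ 0.03951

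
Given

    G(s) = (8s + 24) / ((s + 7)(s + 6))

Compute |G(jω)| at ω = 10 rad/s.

Substitute s = j10: numerator = 24 + j80, denominator = -58 + j130.
|G(j10)| = |24 + j80| / |-58 + j130| = 83.522 / 142.35 ≈ 0.5867.

|G(j10)| ≈ 0.5867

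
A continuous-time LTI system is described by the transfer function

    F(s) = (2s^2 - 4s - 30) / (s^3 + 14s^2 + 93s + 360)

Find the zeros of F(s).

Set the numerator to zero: 2s^2 - 4s - 30 = 0, i.e. 2·(s^2 - 2s - 15) = 0.
Factoring: (s - 5)(s + 3) = 0.

s = 5, -3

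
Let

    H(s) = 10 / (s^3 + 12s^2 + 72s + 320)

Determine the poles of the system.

s = -2 ± 6j, -8

The poles are the roots of the denominator s^3 + 12s^2 + 72s + 320 = 0.
Trying s = -8: the polynomial evaluates to 0, so (s + 8) is a factor.
Dividing out leaves s^2 + 4s + 40 = 0.
The quadratic formula then gives s = -2 ± 6j.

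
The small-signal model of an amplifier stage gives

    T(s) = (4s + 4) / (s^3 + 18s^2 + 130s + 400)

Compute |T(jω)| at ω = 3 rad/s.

|T(j3)| ≈ 0.02914

Substitute s = j3: numerator = 4 + j12, denominator = 238 + j363.
|T(j3)| = |4 + j12| / |238 + j363| = 12.649 / 434.07 ≈ 0.02914.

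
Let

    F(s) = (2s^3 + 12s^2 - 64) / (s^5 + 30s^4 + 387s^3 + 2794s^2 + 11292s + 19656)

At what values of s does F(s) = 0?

Set the numerator to zero: 2s^3 + 12s^2 - 64 = 0, i.e. 2·(s^3 + 6s^2 - 32) = 0.
Factoring: (s - 2)(s + 4)^2 = 0.

s = 2, -4, -4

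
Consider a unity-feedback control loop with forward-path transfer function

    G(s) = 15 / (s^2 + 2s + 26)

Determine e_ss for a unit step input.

e_ss = 0.6341

G(s) has no poles at the origin.
This is a Type 0 system. Kp = lim_{s→0} G(s) = 15/26.
e_ss = 1/(1 + Kp) = 1/(1 + 15/26) = 26/41 ≈ 0.6341.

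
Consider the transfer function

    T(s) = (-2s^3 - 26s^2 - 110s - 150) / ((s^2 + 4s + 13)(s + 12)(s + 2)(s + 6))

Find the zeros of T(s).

Set the numerator to zero: -2s^3 - 26s^2 - 110s - 150 = 0, i.e. -2·(s^3 + 13s^2 + 55s + 75) = 0.
Factoring: (s + 5)^2(s + 3) = 0.

s = -5, -3, -5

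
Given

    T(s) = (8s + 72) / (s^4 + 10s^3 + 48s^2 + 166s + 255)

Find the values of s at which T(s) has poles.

The poles are the roots of the denominator s^4 + 10s^3 + 48s^2 + 166s + 255 = 0.
Trying s = -3: the polynomial evaluates to 0, so (s + 3) is a factor.
Dividing out leaves s^3 + 7s^2 + 27s + 85 = 0.
This factors further as (s^2 + 2s + 17)(s + 5) = 0.

s = -3, -1 ± 4j, -5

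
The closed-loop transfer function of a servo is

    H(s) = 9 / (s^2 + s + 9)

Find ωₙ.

Compare the denominator to the standard form s^2 + 2ζωₙs + ωₙ².
ωₙ² = 9, so ωₙ = 3 rad/s.

ωₙ = 3 rad/s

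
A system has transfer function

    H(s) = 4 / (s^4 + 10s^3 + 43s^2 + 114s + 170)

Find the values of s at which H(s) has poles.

The poles are the roots of the denominator s^4 + 10s^3 + 43s^2 + 114s + 170 = 0.
No real roots exist; factor into two real quadratics: (s^2 + 2s + 10)(s^2 + 8s + 17) = 0.
Each quadratic gives a conjugate pair via the quadratic formula.

s = -1 ± 3j, -4 ± j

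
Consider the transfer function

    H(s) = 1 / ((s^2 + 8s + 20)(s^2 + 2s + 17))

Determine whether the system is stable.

stable

The poles can be read from the denominator factors: s = -4 + 2j, -4 - 2j, -1 + 4j, -1 - 4j.
Since all poles lie strictly in the left half-plane, the system is stable.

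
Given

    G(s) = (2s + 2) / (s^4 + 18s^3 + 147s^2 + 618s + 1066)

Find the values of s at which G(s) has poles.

The poles are the roots of the denominator s^4 + 18s^3 + 147s^2 + 618s + 1066 = 0.
No real roots exist; factor into two real quadratics: (s^2 + 10s + 26)(s^2 + 8s + 41) = 0.
Each quadratic gives a conjugate pair via the quadratic formula.

s = -5 + j, -5 - j, -4 + 5j, -4 - 5j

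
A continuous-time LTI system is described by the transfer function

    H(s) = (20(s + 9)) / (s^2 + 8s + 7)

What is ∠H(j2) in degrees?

∠H(j2) ≈ -66.85°

At s = j2: numerator = 180 + j40, denominator = 3 + j16.
∠H = ∠num − ∠den = 12.529° − (79.380°) = -66.85°.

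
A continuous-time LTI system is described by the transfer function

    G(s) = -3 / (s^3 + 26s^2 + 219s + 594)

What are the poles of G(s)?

The poles are the roots of the denominator s^3 + 26s^2 + 219s + 594 = 0.
Trying s = -9: the polynomial evaluates to 0, so (s + 9) is a factor.
Dividing out leaves s^2 + 17s + 66 = 0.
Factoring the quadratic: (s + 11)(s + 6) = 0.

s = -9, -11, -6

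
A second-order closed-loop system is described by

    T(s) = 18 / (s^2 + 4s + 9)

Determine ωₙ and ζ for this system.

ωₙ = 3 rad/s, ζ ≈ 0.6667

Compare the denominator to the standard form s^2 + 2ζωₙs + ωₙ².
ωₙ² = 9, so ωₙ = 3 rad/s.
2ζωₙ = 4, so ζ = 4/(2·3) ≈ 0.6667.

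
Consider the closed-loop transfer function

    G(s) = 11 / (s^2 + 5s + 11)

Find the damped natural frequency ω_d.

ω_d ≈ 2.179 rad/s

Comparing s^2 + 5s + 11 to s^2 + 2ζωₙs + ωₙ²: ωₙ = √11 ≈ 3.317 rad/s and ζ = 5/(2·√11) ≈ 0.7538.
ζωₙ = 5/2 = 2.5, so ω_d = ωₙ√(1−ζ²) = √(ωₙ² − (ζωₙ)²) = √(11 − 2.5²) = √4.75 ≈ 2.179 rad/s.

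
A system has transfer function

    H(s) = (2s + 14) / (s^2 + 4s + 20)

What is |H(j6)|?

|H(j6)| ≈ 0.6393

Substitute s = j6: numerator = 14 + j12, denominator = -16 + j24.
|H(j6)| = |14 + j12| / |-16 + j24| = 18.439 / 28.844 ≈ 0.6393.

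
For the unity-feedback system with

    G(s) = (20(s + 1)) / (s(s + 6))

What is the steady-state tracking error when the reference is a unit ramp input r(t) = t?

G(s) has one pole at the origin.
This is a Type 1 system. Kv = lim_{s→0} s·G(s) = 20/6 = 10/3.
e_ss = 1/Kv = 1/(10/3) = 3/10 ≈ 0.3000.

e_ss = 0.3000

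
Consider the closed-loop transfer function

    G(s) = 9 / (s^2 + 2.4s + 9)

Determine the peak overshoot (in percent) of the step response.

%OS ≈ 25.4%

Comparing s^2 + 2.4s + 9 to s^2 + 2ζωₙs + ωₙ²: ωₙ = 3 rad/s and ζ = 2.4/(2·3) = 0.4.
%OS = 100·exp(−πζ/√(1−ζ²)) = 100·exp(−π·0.4/√(1−0.4²)) ≈ 25.4%.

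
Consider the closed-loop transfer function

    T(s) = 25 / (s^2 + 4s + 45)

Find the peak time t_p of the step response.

t_p ≈ 0.4906 s

Comparing s^2 + 4s + 45 to s^2 + 2ζωₙs + ωₙ²: ωₙ = √45 ≈ 6.708 rad/s and ζ = 4/(2·√45) ≈ 0.2981.
ζωₙ = 4/2 = 2, so ω_d = ωₙ√(1−ζ²) = √(ωₙ² − (ζωₙ)²) = √(45 − 2²) = √41 ≈ 6.403 rad/s.
t_p = π/ω_d = π/6.403 ≈ 0.4906 s.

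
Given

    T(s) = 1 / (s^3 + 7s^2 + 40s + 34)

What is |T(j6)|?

|T(j6)| ≈ 0.004560

Substitute s = j6: numerator = 1, denominator = -218 + j24.
|T(j6)| = |1| / |-218 + j24| = 1 / 219.32 ≈ 0.004560.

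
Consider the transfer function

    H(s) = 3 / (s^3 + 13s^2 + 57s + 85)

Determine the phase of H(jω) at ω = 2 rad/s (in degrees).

∠H(j2) ≈ -72.71°

At s = j2: numerator = 3, denominator = 33 + j106.
∠H = ∠num − ∠den = 0° − (72.708°) = -72.71°.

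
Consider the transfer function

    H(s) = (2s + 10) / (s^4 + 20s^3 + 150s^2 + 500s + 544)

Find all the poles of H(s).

s = -5 ± 3j, -2, -8

The poles are the roots of the denominator s^4 + 20s^3 + 150s^2 + 500s + 544 = 0.
Trying s = -2: the polynomial evaluates to 0, so (s + 2) is a factor.
Dividing out leaves s^3 + 18s^2 + 114s + 272 = 0.
This factors further as (s^2 + 10s + 34)(s + 8) = 0.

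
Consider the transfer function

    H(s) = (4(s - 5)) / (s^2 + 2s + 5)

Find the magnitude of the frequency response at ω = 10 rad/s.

|H(j10)| ≈ 0.4607

Substitute s = j10: numerator = -20 + j40, denominator = -95 + j20.
|H(j10)| = |-20 + j40| / |-95 + j20| = 44.721 / 97.082 ≈ 0.4607.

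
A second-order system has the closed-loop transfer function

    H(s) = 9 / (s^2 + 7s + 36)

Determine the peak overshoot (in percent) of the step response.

Comparing s^2 + 7s + 36 to s^2 + 2ζωₙs + ωₙ²: ωₙ = 6 rad/s and ζ = 7/(2·6) ≈ 0.5833.
%OS = 100·exp(−πζ/√(1−ζ²)) = 100·exp(−π·0.5833/√(1−0.5833²)) ≈ 10.5%.

%OS ≈ 10.5%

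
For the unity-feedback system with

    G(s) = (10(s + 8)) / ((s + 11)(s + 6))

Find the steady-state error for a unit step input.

e_ss = 0.4521

G(s) has no poles at the origin.
This is a Type 0 system. Kp = lim_{s→0} G(s) = 80/66 = 40/33.
e_ss = 1/(1 + Kp) = 1/(1 + 40/33) = 33/73 ≈ 0.4521.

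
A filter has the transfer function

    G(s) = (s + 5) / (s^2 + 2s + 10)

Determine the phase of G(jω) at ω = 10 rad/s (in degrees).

At s = j10: numerator = 5 + j10, denominator = -90 + j20.
∠G = ∠num − ∠den = 63.435° − (167.47°) = -104.0°.

∠G(j10) ≈ -104.0°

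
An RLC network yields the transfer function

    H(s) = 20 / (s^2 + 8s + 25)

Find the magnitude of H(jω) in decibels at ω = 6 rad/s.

|H(j6)|_dB ≈ -7.83 dB

Substitute s = j6: numerator = 20, denominator = -11 + j48.
|H(j6)| = |20| / |-11 + j48| = 20 / 49.244 ≈ 0.4061.
In decibels: 20·log₁₀(0.4061) ≈ -7.83 dB.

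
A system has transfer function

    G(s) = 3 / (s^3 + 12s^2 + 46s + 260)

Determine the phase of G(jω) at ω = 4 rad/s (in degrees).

At s = j4: numerator = 3, denominator = 68 + j120.
∠G = ∠num − ∠den = 0° − (60.461°) = -60.46°.

∠G(j4) ≈ -60.46°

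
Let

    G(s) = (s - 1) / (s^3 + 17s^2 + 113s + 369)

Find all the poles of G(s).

The poles are the roots of the denominator s^3 + 17s^2 + 113s + 369 = 0.
Trying s = -9: the polynomial evaluates to 0, so (s + 9) is a factor.
Dividing out leaves s^2 + 8s + 41 = 0.
The quadratic formula then gives s = -4 ± 5j.

s = -4 + 5j, -4 - 5j, -9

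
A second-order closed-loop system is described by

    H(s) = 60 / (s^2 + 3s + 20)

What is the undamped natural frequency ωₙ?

Compare the denominator to the standard form s^2 + 2ζωₙs + ωₙ².
ωₙ² = 20, so ωₙ = √20 ≈ 4.472 rad/s.

ωₙ ≈ 4.472 rad/s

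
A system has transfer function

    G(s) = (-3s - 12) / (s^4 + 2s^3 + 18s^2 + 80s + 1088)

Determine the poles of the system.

s = 3 + 5j, 3 - 5j, -4 + 4j, -4 - 4j

The poles are the roots of the denominator s^4 + 2s^3 + 18s^2 + 80s + 1088 = 0.
No real roots exist; factor into two real quadratics: (s^2 - 6s + 34)(s^2 + 8s + 32) = 0.
Each quadratic gives a conjugate pair via the quadratic formula.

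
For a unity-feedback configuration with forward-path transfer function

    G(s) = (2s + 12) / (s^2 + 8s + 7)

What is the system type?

The denominator has no factor of s at the origin — no free integrator — so this is a Type 0 system.

Type 0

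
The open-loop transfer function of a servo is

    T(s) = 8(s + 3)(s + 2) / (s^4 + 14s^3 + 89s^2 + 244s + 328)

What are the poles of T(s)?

The poles are the roots of the denominator s^4 + 14s^3 + 89s^2 + 244s + 328 = 0.
No real roots exist; factor into two real quadratics: (s^2 + 10s + 41)(s^2 + 4s + 8) = 0.
Each quadratic gives a conjugate pair via the quadratic formula.

s = -5 + 4j, -5 - 4j, -2 + 2j, -2 - 2j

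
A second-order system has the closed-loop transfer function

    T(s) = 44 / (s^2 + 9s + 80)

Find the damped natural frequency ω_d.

ω_d ≈ 7.730 rad/s

Comparing s^2 + 9s + 80 to s^2 + 2ζωₙs + ωₙ²: ωₙ = √80 ≈ 8.944 rad/s and ζ = 9/(2·√80) ≈ 0.5031.
ζωₙ = 9/2 = 4.5, so ω_d = ωₙ√(1−ζ²) = √(ωₙ² − (ζωₙ)²) = √(80 − 4.5²) = √59.75 ≈ 7.730 rad/s.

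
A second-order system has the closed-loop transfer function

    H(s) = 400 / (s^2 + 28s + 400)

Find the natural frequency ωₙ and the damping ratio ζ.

ωₙ = 20 rad/s, ζ = 0.7

Compare the denominator to the standard form s^2 + 2ζωₙs + ωₙ².
ωₙ² = 400, so ωₙ = 20 rad/s.
2ζωₙ = 28, so ζ = 28/(2·20) = 0.7.
With ζ = 0.7 the response is underdamped.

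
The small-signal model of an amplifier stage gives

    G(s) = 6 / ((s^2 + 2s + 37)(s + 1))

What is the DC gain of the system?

G(0) = 6/37 ≈ 0.1622

At s = 0 each factor (s + a) contributes a and each (s^2 + bs + c) contributes c.
G(0) = 6·1 / ((37) · (1)) = 6/37 = 6/37.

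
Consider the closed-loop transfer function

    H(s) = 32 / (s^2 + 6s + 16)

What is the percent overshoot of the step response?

%OS ≈ 2.84%

Comparing s^2 + 6s + 16 to s^2 + 2ζωₙs + ωₙ²: ωₙ = 4 rad/s and ζ = 6/(2·4) = 0.75.
%OS = 100·exp(−πζ/√(1−ζ²)) = 100·exp(−π·0.75/√(1−0.75²)) ≈ 2.84%.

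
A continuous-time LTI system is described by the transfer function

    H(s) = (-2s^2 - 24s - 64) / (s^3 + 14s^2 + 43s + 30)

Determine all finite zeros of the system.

s = -4, -8

Set the numerator to zero: -2s^2 - 24s - 64 = 0, i.e. -2·(s^2 + 12s + 32) = 0.
Factoring: (s + 4)(s + 8) = 0.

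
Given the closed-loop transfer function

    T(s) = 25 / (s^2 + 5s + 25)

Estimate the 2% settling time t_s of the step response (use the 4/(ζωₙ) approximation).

Comparing s^2 + 5s + 25 to s^2 + 2ζωₙs + ωₙ²: ωₙ = 5 rad/s and ζ = 5/(2·5) = 0.5.
ζωₙ = 5/2 = 2.5, so t_s ≈ 4/(ζωₙ) = 4/2.5 = 1.600 s.

t_s ≈ 1.600 s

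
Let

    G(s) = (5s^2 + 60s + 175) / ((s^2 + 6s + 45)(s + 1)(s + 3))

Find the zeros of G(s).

s = -5, -7

Set the numerator to zero: 5s^2 + 60s + 175 = 0, i.e. 5·(s^2 + 12s + 35) = 0.
Factoring: (s + 5)(s + 7) = 0.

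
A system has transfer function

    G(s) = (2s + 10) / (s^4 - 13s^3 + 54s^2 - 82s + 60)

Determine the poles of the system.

The poles are the roots of the denominator s^4 - 13s^3 + 54s^2 - 82s + 60 = 0.
Trying s = 5: the polynomial evaluates to 0, so (s - 5) is a factor.
Dividing out leaves s^3 - 8s^2 + 14s - 12 = 0.
This factors further as (s - 6)(s^2 - 2s + 2) = 0.

s = 5, 6, 1 ± j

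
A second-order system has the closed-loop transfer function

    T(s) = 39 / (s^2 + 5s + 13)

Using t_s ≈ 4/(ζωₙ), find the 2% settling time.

t_s ≈ 1.600 s

Comparing s^2 + 5s + 13 to s^2 + 2ζωₙs + ωₙ²: ωₙ = √13 ≈ 3.606 rad/s and ζ = 5/(2·√13) ≈ 0.6934.
ζωₙ = 5/2 = 2.5, so t_s ≈ 4/(ζωₙ) = 4/2.5 = 1.600 s.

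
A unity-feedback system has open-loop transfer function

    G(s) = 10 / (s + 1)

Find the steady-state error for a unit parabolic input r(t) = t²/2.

G(s) has no poles at the origin.
This is a Type 0 system; Ka = lim_{s→0} s^2·G(s) = 0, so the steady-state error for a parabola input is infinite.

e_ss = ∞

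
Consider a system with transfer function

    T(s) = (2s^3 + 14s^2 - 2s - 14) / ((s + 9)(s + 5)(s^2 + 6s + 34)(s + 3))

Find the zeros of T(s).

s = -1, -7, 1

Set the numerator to zero: 2s^3 + 14s^2 - 2s - 14 = 0, i.e. 2·(s^3 + 7s^2 - s - 7) = 0.
Factoring: (s + 1)(s + 7)(s - 1) = 0.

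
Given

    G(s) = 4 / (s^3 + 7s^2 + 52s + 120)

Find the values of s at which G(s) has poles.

s = -2 ± 6j, -3

The poles are the roots of the denominator s^3 + 7s^2 + 52s + 120 = 0.
Trying s = -3: the polynomial evaluates to 0, so (s + 3) is a factor.
Dividing out leaves s^2 + 4s + 40 = 0.
The quadratic formula then gives s = -2 ± 6j.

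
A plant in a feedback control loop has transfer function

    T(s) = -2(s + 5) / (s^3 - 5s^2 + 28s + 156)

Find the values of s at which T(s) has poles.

The poles are the roots of the denominator s^3 - 5s^2 + 28s + 156 = 0.
Trying s = -3: the polynomial evaluates to 0, so (s + 3) is a factor.
Dividing out leaves s^2 - 8s + 52 = 0.
The quadratic formula then gives s = 4 ± 6j.

s = 4 + 6j, 4 - 6j, -3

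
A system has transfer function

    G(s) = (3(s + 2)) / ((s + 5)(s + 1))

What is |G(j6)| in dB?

|G(j6)|_dB ≈ -7.97 dB

Substitute s = j6: numerator = 6 + j18, denominator = -31 + j36.
|G(j6)| = |6 + j18| / |-31 + j36| = 18.974 / 47.508 ≈ 0.3994.
In decibels: 20·log₁₀(0.3994) ≈ -7.97 dB.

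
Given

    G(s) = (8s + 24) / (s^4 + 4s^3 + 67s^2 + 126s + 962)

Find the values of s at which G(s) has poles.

The poles are the roots of the denominator s^4 + 4s^3 + 67s^2 + 126s + 962 = 0.
No real roots exist; factor into two real quadratics: (s^2 + 2s + 26)(s^2 + 2s + 37) = 0.
Each quadratic gives a conjugate pair via the quadratic formula.

s = -1 ± 5j, -1 ± 6j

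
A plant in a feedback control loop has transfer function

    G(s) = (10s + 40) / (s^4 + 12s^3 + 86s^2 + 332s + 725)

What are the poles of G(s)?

The poles are the roots of the denominator s^4 + 12s^3 + 86s^2 + 332s + 725 = 0.
No real roots exist; factor into two real quadratics: (s^2 + 8s + 25)(s^2 + 4s + 29) = 0.
Each quadratic gives a conjugate pair via the quadratic formula.

s = -4 ± 3j, -2 ± 5j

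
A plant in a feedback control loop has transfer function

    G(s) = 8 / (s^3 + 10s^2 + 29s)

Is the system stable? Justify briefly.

The denominator s^3 + 10s^2 + 29s factors as s(s^2 + 10s + 29), giving poles at s = 0, -5 + 2j, -5 - 2j.
Since the simple pole(s) at s = 0 lie on the jω-axis with none in the right half-plane, the system is marginally stable.

marginally stable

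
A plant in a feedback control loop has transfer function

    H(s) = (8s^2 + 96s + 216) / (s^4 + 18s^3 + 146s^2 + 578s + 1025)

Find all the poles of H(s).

s = -5 ± 4j, -4 ± 3j

The poles are the roots of the denominator s^4 + 18s^3 + 146s^2 + 578s + 1025 = 0.
No real roots exist; factor into two real quadratics: (s^2 + 10s + 41)(s^2 + 8s + 25) = 0.
Each quadratic gives a conjugate pair via the quadratic formula.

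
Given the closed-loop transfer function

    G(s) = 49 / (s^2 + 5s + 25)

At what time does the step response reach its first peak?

t_p ≈ 0.7255 s

Comparing s^2 + 5s + 25 to s^2 + 2ζωₙs + ωₙ²: ωₙ = 5 rad/s and ζ = 5/(2·5) = 0.5.
ζωₙ = 5/2 = 2.5, so ω_d = ωₙ√(1−ζ²) = √(ωₙ² − (ζωₙ)²) = √(25 − 2.5²) = √18.75 ≈ 4.330 rad/s.
t_p = π/ω_d = π/4.330 ≈ 0.7255 s.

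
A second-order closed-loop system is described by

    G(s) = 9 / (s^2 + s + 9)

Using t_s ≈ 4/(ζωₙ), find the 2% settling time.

Comparing s^2 + s + 9 to s^2 + 2ζωₙs + ωₙ²: ωₙ = 3 rad/s and ζ = 1/(2·3) ≈ 0.1667.
ζωₙ = 1/2 = 0.5, so t_s ≈ 4/(ζωₙ) = 4/0.5 = 8 s.

t_s ≈ 8 s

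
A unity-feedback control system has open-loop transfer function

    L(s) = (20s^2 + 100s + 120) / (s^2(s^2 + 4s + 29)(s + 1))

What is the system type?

The denominator has 2 factors of s at the origin (free integrators), so this is a Type 2 system.

Type 2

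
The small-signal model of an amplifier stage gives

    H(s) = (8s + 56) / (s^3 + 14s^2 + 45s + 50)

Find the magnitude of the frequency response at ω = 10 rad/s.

Substitute s = j10: numerator = 56 + j80, denominator = -1350 - j550.
|H(j10)| = |56 + j80| / |-1350 - j550| = 97.652 / 1457.7 ≈ 0.06699.

|H(j10)| ≈ 0.06699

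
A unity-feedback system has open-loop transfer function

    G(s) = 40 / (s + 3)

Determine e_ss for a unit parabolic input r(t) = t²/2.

e_ss = ∞

G(s) has no poles at the origin.
This is a Type 0 system; Ka = lim_{s→0} s^2·G(s) = 0, so the steady-state error for a parabola input is infinite.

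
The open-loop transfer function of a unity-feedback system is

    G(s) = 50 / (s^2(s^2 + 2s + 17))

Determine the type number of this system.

Type 2

The denominator has 2 factors of s at the origin (free integrators), so this is a Type 2 system.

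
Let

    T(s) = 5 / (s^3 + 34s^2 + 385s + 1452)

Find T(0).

T(0) = 5/1452 ≈ 0.003444

Set s = 0: T(0) = (5) / (1452) = 5/1452.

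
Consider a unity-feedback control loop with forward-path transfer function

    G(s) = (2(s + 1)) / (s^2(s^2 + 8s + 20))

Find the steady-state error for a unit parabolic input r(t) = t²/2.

e_ss = 10

G(s) has 2 poles at the origin.
This is a Type 2 system. Ka = lim_{s→0} s^2·G(s) = 2/20 = 1/10.
e_ss = 1/Ka = 1/(1/10) = 10.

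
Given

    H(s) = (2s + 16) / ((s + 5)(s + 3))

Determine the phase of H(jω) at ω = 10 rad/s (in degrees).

At s = j10: numerator = 16 + j20, denominator = -85 + j80.
∠H = ∠num − ∠den = 51.340° − (136.74°) = -85.40°.

∠H(j10) ≈ -85.40°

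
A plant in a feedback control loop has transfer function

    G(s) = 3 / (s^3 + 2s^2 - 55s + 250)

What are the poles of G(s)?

The poles are the roots of the denominator s^3 + 2s^2 - 55s + 250 = 0.
Trying s = -10: the polynomial evaluates to 0, so (s + 10) is a factor.
Dividing out leaves s^2 - 8s + 25 = 0.
The quadratic formula then gives s = 4 ± 3j.

s = 4 ± 3j, -10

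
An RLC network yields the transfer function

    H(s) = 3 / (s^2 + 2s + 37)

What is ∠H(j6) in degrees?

∠H(j6) ≈ -85.24°

At s = j6: numerator = 3, denominator = 1 + j12.
∠H = ∠num − ∠den = 0° − (85.236°) = -85.24°.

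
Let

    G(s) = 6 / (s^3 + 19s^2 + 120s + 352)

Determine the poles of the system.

s = -11, -4 ± 4j

The poles are the roots of the denominator s^3 + 19s^2 + 120s + 352 = 0.
Trying s = -11: the polynomial evaluates to 0, so (s + 11) is a factor.
Dividing out leaves s^2 + 8s + 32 = 0.
The quadratic formula then gives s = -4 ± 4j.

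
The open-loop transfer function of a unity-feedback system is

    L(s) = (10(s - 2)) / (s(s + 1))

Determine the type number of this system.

Type 1

The denominator has 1 factor of s at the origin (free integrator), so this is a Type 1 system.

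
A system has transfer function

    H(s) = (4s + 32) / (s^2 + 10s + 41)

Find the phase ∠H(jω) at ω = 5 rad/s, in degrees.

∠H(j5) ≈ -40.25°

At s = j5: numerator = 32 + j20, denominator = 16 + j50.
∠H = ∠num − ∠den = 32.005° − (72.255°) = -40.25°.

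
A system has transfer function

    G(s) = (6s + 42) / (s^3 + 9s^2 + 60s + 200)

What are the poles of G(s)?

The poles are the roots of the denominator s^3 + 9s^2 + 60s + 200 = 0.
Trying s = -5: the polynomial evaluates to 0, so (s + 5) is a factor.
Dividing out leaves s^2 + 4s + 40 = 0.
The quadratic formula then gives s = -2 ± 6j.

s = -2 + 6j, -2 - 6j, -5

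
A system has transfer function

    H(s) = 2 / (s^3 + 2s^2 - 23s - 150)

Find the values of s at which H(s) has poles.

The poles are the roots of the denominator s^3 + 2s^2 - 23s - 150 = 0.
Trying s = 6: the polynomial evaluates to 0, so (s - 6) is a factor.
Dividing out leaves s^2 + 8s + 25 = 0.
The quadratic formula then gives s = -4 ± 3j.

s = -4 + 3j, -4 - 3j, 6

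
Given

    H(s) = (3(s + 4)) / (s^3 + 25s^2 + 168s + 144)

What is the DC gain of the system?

Set s = 0: H(0) = (12) / (144) = 1/12.

H(0) = 1/12 ≈ 0.08333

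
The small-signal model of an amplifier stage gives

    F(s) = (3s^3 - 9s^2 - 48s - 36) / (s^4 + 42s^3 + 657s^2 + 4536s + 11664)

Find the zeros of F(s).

s = -1, -2, 6

Set the numerator to zero: 3s^3 - 9s^2 - 48s - 36 = 0, i.e. 3·(s^3 - 3s^2 - 16s - 12) = 0.
Factoring: (s + 1)(s + 2)(s - 6) = 0.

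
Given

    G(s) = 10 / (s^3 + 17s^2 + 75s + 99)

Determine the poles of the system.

s = -3, -11, -3

The poles are the roots of the denominator s^3 + 17s^2 + 75s + 99 = 0.
Trying s = -3: the polynomial evaluates to 0, so (s + 3) is a factor.
Dividing out leaves s^2 + 14s + 33 = 0.
Factoring the quadratic: (s + 11)(s + 3) = 0.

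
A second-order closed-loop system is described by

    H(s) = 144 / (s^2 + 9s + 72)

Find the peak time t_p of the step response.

t_p ≈ 0.4367 s

Comparing s^2 + 9s + 72 to s^2 + 2ζωₙs + ωₙ²: ωₙ = √72 ≈ 8.485 rad/s and ζ = 9/(2·√72) ≈ 0.5303.
ζωₙ = 9/2 = 4.5, so ω_d = ωₙ√(1−ζ²) = √(ωₙ² − (ζωₙ)²) = √(72 − 4.5²) = √51.75 ≈ 7.194 rad/s.
t_p = π/ω_d = π/7.194 ≈ 0.4367 s.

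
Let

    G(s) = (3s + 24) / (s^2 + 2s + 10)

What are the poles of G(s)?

s = -1 + 3j, -1 - 3j

The poles are the roots of the denominator s^2 + 2s + 10 = 0.
Using the quadratic formula: s = (-2 ± √(-36))/2 = -1 ± 3j.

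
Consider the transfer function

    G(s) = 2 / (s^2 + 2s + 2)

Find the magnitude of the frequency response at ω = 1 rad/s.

Substitute s = j1: numerator = 2, denominator = 1 + j2.
|G(j1)| = |2| / |1 + j2| = 2 / 2.2361 ≈ 0.8944.

|G(j1)| ≈ 0.8944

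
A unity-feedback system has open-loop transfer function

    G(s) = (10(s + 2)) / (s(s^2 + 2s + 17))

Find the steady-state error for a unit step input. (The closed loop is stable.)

e_ss = 0

G(s) has one pole at the origin.
This is a Type 1 system; for a step input the steady-state error is zero.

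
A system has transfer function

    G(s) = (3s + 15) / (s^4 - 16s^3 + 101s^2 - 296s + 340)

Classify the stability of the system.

The denominator s^4 - 16s^3 + 101s^2 - 296s + 340 factors as (s^2 - 8s + 20)(s^2 - 8s + 17), giving poles at s = 4 ± 2j, 4 ± j.
Since the pole(s) at s = 4 ± 2j, 4 ± j lie in the right half-plane, the system is unstable.

unstable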